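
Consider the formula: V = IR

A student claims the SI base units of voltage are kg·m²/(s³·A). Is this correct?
Units of each symbol in V = IR:
  I (current): A
  R (resistance, in ohms): kg·m²/(s³·A²)

Multiplying the contributions: [A] · [kg·m²/(s³·A²)]
Adding exponents of each base unit: kg: 1, m: 2, s: -3, A: -1
SI base units of voltage: kg·m²/(s³·A)

The claimed units kg·m²/(s³·A) match the derived units, so the claim is correct.

Answer: Yes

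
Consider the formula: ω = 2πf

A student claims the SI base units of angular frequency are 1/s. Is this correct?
Units of each symbol in ω = 2πf:
  f (frequency): 1/s
  The factor 2π is dimensionless.

Multiplying the contributions: [1/s]
Adding exponents of each base unit: s: -1
SI base units of angular frequency: 1/s

The claimed units 1/s match the derived units, so the claim is correct.

Answer: Yes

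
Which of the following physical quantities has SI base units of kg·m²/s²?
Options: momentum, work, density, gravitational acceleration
Checking the SI base units of each option:
  momentum (p = mv): kg·m/s  ✗
  work (W = Fd): kg·m²/s²  ✓ matches
  density (ρ = m/V): kg/m³  ✗
  gravitational acceleration (g = GM/r²): m/s²  ✗

Only work has units kg·m²/s².

Answer: work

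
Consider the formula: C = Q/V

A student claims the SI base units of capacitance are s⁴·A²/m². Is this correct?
Units of each symbol in C = Q/V:
  Q (charge, in coulombs): s·A
  V (voltage, in volts): kg·m²/(s³·A)  → in the denominator, contributes s³·A/(kg·m²)

Multiplying the contributions: [s·A] · [s³·A/(kg·m²)]
Adding exponents of each base unit: kg: -1, m: -2, s: 4, A: 2
SI base units of capacitance: s⁴·A²/(kg·m²)

The claimed units s⁴·A²/m² (exponents m: -2, s: 4, A: 2) do not match the derived units s⁴·A²/(kg·m²) (exponents kg: -1, m: -2, s: 4, A: 2), so the claim is incorrect.

Answer: No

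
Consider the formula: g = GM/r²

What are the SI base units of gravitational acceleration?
Units of each symbol in g = GM/r²:
  G (gravitational constant): m³/(kg·s²)
  M (mass): kg
  r (distance): m  → to the power 2 in the denominator, contributes 1/m²

Multiplying the contributions: [m³/(kg·s²)] · [kg] · [1/m²]
Adding exponents of each base unit: m: 1, s: -2
SI base units of gravitational acceleration: m/s²

Answer: m/s²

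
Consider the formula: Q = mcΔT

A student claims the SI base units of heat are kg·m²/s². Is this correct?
Units of each symbol in Q = mcΔT:
  m (mass): kg
  c (specific heat capacity, in J/(kg·K)): m²/(s²·K)
  ΔT (temperature change): K

Multiplying the contributions: [kg] · [m²/(s²·K)] · [K]
Adding exponents of each base unit: kg: 1, m: 2, s: -2
SI base units of heat: kg·m²/s²

The claimed units kg·m²/s² match the derived units, so the claim is correct.

Answer: Yes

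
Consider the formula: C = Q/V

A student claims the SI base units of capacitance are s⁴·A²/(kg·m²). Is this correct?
Units of each symbol in C = Q/V:
  Q (charge, in coulombs): s·A
  V (voltage, in volts): kg·m²/(s³·A)  → in the denominator, contributes s³·A/(kg·m²)

Multiplying the contributions: [s·A] · [s³·A/(kg·m²)]
Adding exponents of each base unit: kg: -1, m: -2, s: 4, A: 2
SI base units of capacitance: s⁴·A²/(kg·m²)

The claimed units s⁴·A²/(kg·m²) match the derived units, so the claim is correct.

Answer: Yes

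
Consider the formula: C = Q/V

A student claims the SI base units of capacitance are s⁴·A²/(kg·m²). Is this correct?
Units of each symbol in C = Q/V:
  Q (charge, in coulombs): s·A
  V (voltage, in volts): kg·m²/(s³·A)  → in the denominator, contributes s³·A/(kg·m²)

Multiplying the contributions: [s·A] · [s³·A/(kg·m²)]
Adding exponents of each base unit: kg: -1, m: -2, s: 4, A: 2
SI base units of capacitance: s⁴·A²/(kg·m²)

The claimed units s⁴·A²/(kg·m²) match the derived units, so the claim is correct.

Answer: Yes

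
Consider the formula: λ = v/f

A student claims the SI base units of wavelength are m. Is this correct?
Units of each symbol in λ = v/f:
  v (wave speed): m/s
  f (frequency): 1/s  → in the denominator, contributes s

Multiplying the contributions: [m/s] · [s]
Adding exponents of each base unit: m: 1
SI base units of wavelength: m

The claimed units m match the derived units, so the claim is correct.

Answer: Yes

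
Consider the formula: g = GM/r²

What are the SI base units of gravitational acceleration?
Units of each symbol in g = GM/r²:
  G (gravitational constant): m³/(kg·s²)
  M (mass): kg
  r (distance): m  → to the power 2 in the denominator, contributes 1/m²

Multiplying the contributions: [m³/(kg·s²)] · [kg] · [1/m²]
Adding exponents of each base unit: m: 1, s: -2
SI base units of gravitational acceleration: m/s²

Answer: m/s²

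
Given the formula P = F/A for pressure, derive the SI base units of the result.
Units of each symbol in P = F/A:
  F (force): kg·m/s²
  A (area): m²  → in the denominator, contributes 1/m²

Multiplying the contributions: [kg·m/s²] · [1/m²]
Adding exponents of each base unit: kg: 1, m: -1, s: -2
SI base units of pressure: kg/(m·s²)

Answer: kg/(m·s²)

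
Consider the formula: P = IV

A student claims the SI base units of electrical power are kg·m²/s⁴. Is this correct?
Units of each symbol in P = IV:
  I (current): A
  V (voltage, in volts): kg·m²/(s³·A)

Multiplying the contributions: [A] · [kg·m²/(s³·A)]
Adding exponents of each base unit: kg: 1, m: 2, s: -3
SI base units of electrical power: kg·m²/s³

The claimed units kg·m²/s⁴ (exponents kg: 1, m: 2, s: -4) do not match the derived units kg·m²/s³ (exponents kg: 1, m: 2, s: -3), so the claim is incorrect.

Answer: No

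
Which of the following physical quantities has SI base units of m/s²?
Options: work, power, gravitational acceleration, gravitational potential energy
Checking the SI base units of each option:
  work (W = Fd): kg·m²/s²  ✗
  power (P = W/t): kg·m²/s³  ✗
  gravitational acceleration (g = GM/r²): m/s²  ✓ matches
  gravitational potential energy (U = -GMm/r): kg·m²/s²  ✗

Only gravitational acceleration has units m/s².

Answer: gravitational acceleration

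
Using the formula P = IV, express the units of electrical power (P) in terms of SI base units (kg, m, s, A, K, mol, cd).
Units of each symbol in P = IV:
  I (current): A
  V (voltage, in volts): kg·m²/(s³·A)

Multiplying the contributions: [A] · [kg·m²/(s³·A)]
Adding exponents of each base unit: kg: 1, m: 2, s: -3
SI base units of electrical power: kg·m²/s³

Answer: kg·m²/s³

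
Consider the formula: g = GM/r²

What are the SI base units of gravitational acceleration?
Units of each symbol in g = GM/r²:
  G (gravitational constant): m³/(kg·s²)
  M (mass): kg
  r (distance): m  → to the power 2 in the denominator, contributes 1/m²

Multiplying the contributions: [m³/(kg·s²)] · [kg] · [1/m²]
Adding exponents of each base unit: m: 1, s: -2
SI base units of gravitational acceleration: m/s²

Answer: m/s²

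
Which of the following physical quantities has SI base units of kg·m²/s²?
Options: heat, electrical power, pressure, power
Checking the SI base units of each option:
  heat (Q = mcΔT): kg·m²/s²  ✓ matches
  electrical power (P = IV): kg·m²/s³  ✗
  pressure (P = F/A): kg/(m·s²)  ✗
  power (P = W/t): kg·m²/s³  ✗

Only heat has units kg·m²/s².

Answer: heat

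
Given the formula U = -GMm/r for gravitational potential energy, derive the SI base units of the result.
Units of each symbol in U = -GMm/r:
  G (gravitational constant): m³/(kg·s²)
  M (mass): kg
  m (mass): kg
  r (distance): m  → in the denominator, contributes 1/m
  The minus sign does not affect the units.

Multiplying the contributions: [m³/(kg·s²)] · [kg] · [kg] · [1/m]
Adding exponents of each base unit: kg: 1, m: 2, s: -2
SI base units of gravitational potential energy: kg·m²/s²

Answer: kg·m²/s²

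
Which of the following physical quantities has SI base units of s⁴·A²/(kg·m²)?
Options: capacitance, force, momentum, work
Checking the SI base units of each option:
  capacitance (C = Q/V): s⁴·A²/(kg·m²)  ✓ matches
  force (F = ma): kg·m/s²  ✗
  momentum (p = mv): kg·m/s  ✗
  work (W = Fd): kg·m²/s²  ✗

Only capacitance has units s⁴·A²/(kg·m²).

Answer: capacitance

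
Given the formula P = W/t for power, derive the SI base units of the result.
Units of each symbol in P = W/t:
  W (work): kg·m²/s²
  t (time): s  → in the denominator, contributes 1/s

Multiplying the contributions: [kg·m²/s²] · [1/s]
Adding exponents of each base unit: kg: 1, m: 2, s: -3
SI base units of power: kg·m²/s³

Answer: kg·m²/s³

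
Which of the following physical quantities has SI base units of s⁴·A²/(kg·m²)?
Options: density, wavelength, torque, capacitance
Checking the SI base units of each option:
  density (ρ = m/V): kg/m³  ✗
  wavelength (λ = v/f): m  ✗
  torque (τ = Fr): kg·m²/s²  ✗
  capacitance (C = Q/V): s⁴·A²/(kg·m²)  ✓ matches

Only capacitance has units s⁴·A²/(kg·m²).

Answer: capacitance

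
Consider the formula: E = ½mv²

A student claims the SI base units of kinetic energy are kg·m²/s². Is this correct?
Units of each symbol in E = ½mv²:
  m (mass): kg
  v (speed): m/s  → to the power 2, contributes m²/s²
  The factor ½ is dimensionless.

Multiplying the contributions: [kg] · [m²/s²]
Adding exponents of each base unit: kg: 1, m: 2, s: -2
SI base units of kinetic energy: kg·m²/s²

The claimed units kg·m²/s² match the derived units, so the claim is correct.

Answer: Yes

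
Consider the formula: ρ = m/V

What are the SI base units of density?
Units of each symbol in ρ = m/V:
  m (mass): kg
  V (volume): m³  → in the denominator, contributes 1/m³

Multiplying the contributions: [kg] · [1/m³]
Adding exponents of each base unit: kg: 1, m: -3
SI base units of density: kg/m³

Answer: kg/m³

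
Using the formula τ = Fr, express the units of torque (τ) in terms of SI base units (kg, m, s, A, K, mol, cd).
Units of each symbol in τ = Fr:
  F (force): kg·m/s²
  r (lever arm): m

Multiplying the contributions: [kg·m/s²] · [m]
Adding exponents of each base unit: kg: 1, m: 2, s: -2
SI base units of torque: kg·m²/s²

Answer: kg·m²/s²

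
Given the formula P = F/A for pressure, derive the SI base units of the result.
Units of each symbol in P = F/A:
  F (force): kg·m/s²
  A (area): m²  → in the denominator, contributes 1/m²

Multiplying the contributions: [kg·m/s²] · [1/m²]
Adding exponents of each base unit: kg: 1, m: -1, s: -2
SI base units of pressure: kg/(m·s²)

Answer: kg/(m·s²)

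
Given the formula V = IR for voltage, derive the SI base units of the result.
Units of each symbol in V = IR:
  I (current): A
  R (resistance, in ohms): kg·m²/(s³·A²)

Multiplying the contributions: [A] · [kg·m²/(s³·A²)]
Adding exponents of each base unit: kg: 1, m: 2, s: -3, A: -1
SI base units of voltage: kg·m²/(s³·A)

Answer: kg·m²/(s³·A)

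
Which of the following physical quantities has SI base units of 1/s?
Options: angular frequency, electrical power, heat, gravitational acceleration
Checking the SI base units of each option:
  angular frequency (ω = 2πf): 1/s  ✓ matches
  electrical power (P = IV): kg·m²/s³  ✗
  heat (Q = mcΔT): kg·m²/s²  ✗
  gravitational acceleration (g = GM/r²): m/s²  ✗

Only angular frequency has units 1/s.

Answer: angular frequency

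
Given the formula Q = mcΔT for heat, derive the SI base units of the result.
Units of each symbol in Q = mcΔT:
  m (mass): kg
  c (specific heat capacity, in J/(kg·K)): m²/(s²·K)
  ΔT (temperature change): K

Multiplying the contributions: [kg] · [m²/(s²·K)] · [K]
Adding exponents of each base unit: kg: 1, m: 2, s: -2
SI base units of heat: kg·m²/s²

Answer: kg·m²/s²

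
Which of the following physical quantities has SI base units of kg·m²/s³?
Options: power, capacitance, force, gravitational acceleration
Checking the SI base units of each option:
  power (P = W/t): kg·m²/s³  ✓ matches
  capacitance (C = Q/V): s⁴·A²/(kg·m²)  ✗
  force (F = ma): kg·m/s²  ✗
  gravitational acceleration (g = GM/r²): m/s²  ✗

Only power has units kg·m²/s³.

Answer: power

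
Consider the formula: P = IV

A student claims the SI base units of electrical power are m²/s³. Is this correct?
Units of each symbol in P = IV:
  I (current): A
  V (voltage, in volts): kg·m²/(s³·A)

Multiplying the contributions: [A] · [kg·m²/(s³·A)]
Adding exponents of each base unit: kg: 1, m: 2, s: -3
SI base units of electrical power: kg·m²/s³

The claimed units m²/s³ (exponents m: 2, s: -3) do not match the derived units kg·m²/s³ (exponents kg: 1, m: 2, s: -3), so the claim is incorrect.

Answer: No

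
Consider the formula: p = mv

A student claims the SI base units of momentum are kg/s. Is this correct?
Units of each symbol in p = mv:
  m (mass): kg
  v (velocity): m/s

Multiplying the contributions: [kg] · [m/s]
Adding exponents of each base unit: kg: 1, m: 1, s: -1
SI base units of momentum: kg·m/s

The claimed units kg/s (exponents kg: 1, s: -1) do not match the derived units kg·m/s (exponents kg: 1, m: 1, s: -1), so the claim is incorrect.

Answer: No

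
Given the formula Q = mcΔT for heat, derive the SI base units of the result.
Units of each symbol in Q = mcΔT:
  m (mass): kg
  c (specific heat capacity, in J/(kg·K)): m²/(s²·K)
  ΔT (temperature change): K

Multiplying the contributions: [kg] · [m²/(s²·K)] · [K]
Adding exponents of each base unit: kg: 1, m: 2, s: -2
SI base units of heat: kg·m²/s²

Answer: kg·m²/s²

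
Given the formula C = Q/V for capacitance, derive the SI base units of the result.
Units of each symbol in C = Q/V:
  Q (charge, in coulombs): s·A
  V (voltage, in volts): kg·m²/(s³·A)  → in the denominator, contributes s³·A/(kg·m²)

Multiplying the contributions: [s·A] · [s³·A/(kg·m²)]
Adding exponents of each base unit: kg: -1, m: -2, s: 4, A: 2
SI base units of capacitance: s⁴·A²/(kg·m²)

Answer: s⁴·A²/(kg·m²)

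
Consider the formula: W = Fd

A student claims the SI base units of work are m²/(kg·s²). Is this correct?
Units of each symbol in W = Fd:
  F (force): kg·m/s²
  d (displacement): m

Multiplying the contributions: [kg·m/s²] · [m]
Adding exponents of each base unit: kg: 1, m: 2, s: -2
SI base units of work: kg·m²/s²

The claimed units m²/(kg·s²) (exponents kg: -1, m: 2, s: -2) do not match the derived units kg·m²/s² (exponents kg: 1, m: 2, s: -2), so the claim is incorrect.

Answer: No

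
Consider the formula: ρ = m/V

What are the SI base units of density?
Units of each symbol in ρ = m/V:
  m (mass): kg
  V (volume): m³  → in the denominator, contributes 1/m³

Multiplying the contributions: [kg] · [1/m³]
Adding exponents of each base unit: kg: 1, m: -3
SI base units of density: kg/m³

Answer: kg/m³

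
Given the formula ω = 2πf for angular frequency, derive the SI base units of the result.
Units of each symbol in ω = 2πf:
  f (frequency): 1/s
  The factor 2π is dimensionless.

Multiplying the contributions: [1/s]
Adding exponents of each base unit: s: -1
SI base units of angular frequency: 1/s

Answer: 1/s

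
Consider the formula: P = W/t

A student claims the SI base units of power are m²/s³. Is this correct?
Units of each symbol in P = W/t:
  W (work): kg·m²/s²
  t (time): s  → in the denominator, contributes 1/s

Multiplying the contributions: [kg·m²/s²] · [1/s]
Adding exponents of each base unit: kg: 1, m: 2, s: -3
SI base units of power: kg·m²/s³

The claimed units m²/s³ (exponents m: 2, s: -3) do not match the derived units kg·m²/s³ (exponents kg: 1, m: 2, s: -3), so the claim is incorrect.

Answer: No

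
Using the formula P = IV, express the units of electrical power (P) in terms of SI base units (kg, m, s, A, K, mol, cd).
Units of each symbol in P = IV:
  I (current): A
  V (voltage, in volts): kg·m²/(s³·A)

Multiplying the contributions: [A] · [kg·m²/(s³·A)]
Adding exponents of each base unit: kg: 1, m: 2, s: -3
SI base units of electrical power: kg·m²/s³

Answer: kg·m²/s³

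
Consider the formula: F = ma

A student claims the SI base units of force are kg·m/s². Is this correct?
Units of each symbol in F = ma:
  m (mass): kg
  a (acceleration): m/s²

Multiplying the contributions: [kg] · [m/s²]
Adding exponents of each base unit: kg: 1, m: 1, s: -2
SI base units of force: kg·m/s²

The claimed units kg·m/s² match the derived units, so the claim is correct.

Answer: Yes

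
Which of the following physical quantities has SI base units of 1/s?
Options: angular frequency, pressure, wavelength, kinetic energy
Checking the SI base units of each option:
  angular frequency (ω = 2πf): 1/s  ✓ matches
  pressure (P = F/A): kg/(m·s²)  ✗
  wavelength (λ = v/f): m  ✗
  kinetic energy (E = ½mv²): kg·m²/s²  ✗

Only angular frequency has units 1/s.

Answer: angular frequency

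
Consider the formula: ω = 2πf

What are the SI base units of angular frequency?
Units of each symbol in ω = 2πf:
  f (frequency): 1/s
  The factor 2π is dimensionless.

Multiplying the contributions: [1/s]
Adding exponents of each base unit: s: -1
SI base units of angular frequency: 1/s

Answer: 1/s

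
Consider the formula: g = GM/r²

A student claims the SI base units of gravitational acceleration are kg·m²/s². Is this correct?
Units of each symbol in g = GM/r²:
  G (gravitational constant): m³/(kg·s²)
  M (mass): kg
  r (distance): m  → to the power 2 in the denominator, contributes 1/m²

Multiplying the contributions: [m³/(kg·s²)] · [kg] · [1/m²]
Adding exponents of each base unit: m: 1, s: -2
SI base units of gravitational acceleration: m/s²

The claimed units kg·m²/s² (exponents kg: 1, m: 2, s: -2) do not match the derived units m/s² (exponents m: 1, s: -2), so the claim is incorrect.

Answer: No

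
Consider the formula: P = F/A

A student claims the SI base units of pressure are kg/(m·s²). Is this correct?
Units of each symbol in P = F/A:
  F (force): kg·m/s²
  A (area): m²  → in the denominator, contributes 1/m²

Multiplying the contributions: [kg·m/s²] · [1/m²]
Adding exponents of each base unit: kg: 1, m: -1, s: -2
SI base units of pressure: kg/(m·s²)

The claimed units kg/(m·s²) match the derived units, so the claim is correct.

Answer: Yes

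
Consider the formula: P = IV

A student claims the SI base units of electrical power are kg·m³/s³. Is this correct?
Units of each symbol in P = IV:
  I (current): A
  V (voltage, in volts): kg·m²/(s³·A)

Multiplying the contributions: [A] · [kg·m²/(s³·A)]
Adding exponents of each base unit: kg: 1, m: 2, s: -3
SI base units of electrical power: kg·m²/s³

The claimed units kg·m³/s³ (exponents kg: 1, m: 3, s: -3) do not match the derived units kg·m²/s³ (exponents kg: 1, m: 2, s: -3), so the claim is incorrect.

Answer: No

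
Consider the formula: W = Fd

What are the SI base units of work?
Units of each symbol in W = Fd:
  F (force): kg·m/s²
  d (displacement): m

Multiplying the contributions: [kg·m/s²] · [m]
Adding exponents of each base unit: kg: 1, m: 2, s: -2
SI base units of work: kg·m²/s²

Answer: kg·m²/s²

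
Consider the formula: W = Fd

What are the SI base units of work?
Units of each symbol in W = Fd:
  F (force): kg·m/s²
  d (displacement): m

Multiplying the contributions: [kg·m/s²] · [m]
Adding exponents of each base unit: kg: 1, m: 2, s: -2
SI base units of work: kg·m²/s²

Answer: kg·m²/s²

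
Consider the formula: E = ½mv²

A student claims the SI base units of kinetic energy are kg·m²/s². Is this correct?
Units of each symbol in E = ½mv²:
  m (mass): kg
  v (speed): m/s  → to the power 2, contributes m²/s²
  The factor ½ is dimensionless.

Multiplying the contributions: [kg] · [m²/s²]
Adding exponents of each base unit: kg: 1, m: 2, s: -2
SI base units of kinetic energy: kg·m²/s²

The claimed units kg·m²/s² match the derived units, so the claim is correct.

Answer: Yes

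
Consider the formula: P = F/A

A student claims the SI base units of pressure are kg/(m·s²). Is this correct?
Units of each symbol in P = F/A:
  F (force): kg·m/s²
  A (area): m²  → in the denominator, contributes 1/m²

Multiplying the contributions: [kg·m/s²] · [1/m²]
Adding exponents of each base unit: kg: 1, m: -1, s: -2
SI base units of pressure: kg/(m·s²)

The claimed units kg/(m·s²) match the derived units, so the claim is correct.

Answer: Yes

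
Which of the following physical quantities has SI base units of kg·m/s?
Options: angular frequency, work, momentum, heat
Checking the SI base units of each option:
  angular frequency (ω = 2πf): 1/s  ✗
  work (W = Fd): kg·m²/s²  ✗
  momentum (p = mv): kg·m/s  ✓ matches
  heat (Q = mcΔT): kg·m²/s²  ✗

Only momentum has units kg·m/s.

Answer: momentum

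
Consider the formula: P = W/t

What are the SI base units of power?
Units of each symbol in P = W/t:
  W (work): kg·m²/s²
  t (time): s  → in the denominator, contributes 1/s

Multiplying the contributions: [kg·m²/s²] · [1/s]
Adding exponents of each base unit: kg: 1, m: 2, s: -3
SI base units of power: kg·m²/s³

Answer: kg·m²/s³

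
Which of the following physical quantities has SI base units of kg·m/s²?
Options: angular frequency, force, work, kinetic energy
Checking the SI base units of each option:
  angular frequency (ω = 2πf): 1/s  ✗
  force (F = ma): kg·m/s²  ✓ matches
  work (W = Fd): kg·m²/s²  ✗
  kinetic energy (E = ½mv²): kg·m²/s²  ✗

Only force has units kg·m/s².

Answer: force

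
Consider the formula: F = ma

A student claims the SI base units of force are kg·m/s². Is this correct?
Units of each symbol in F = ma:
  m (mass): kg
  a (acceleration): m/s²

Multiplying the contributions: [kg] · [m/s²]
Adding exponents of each base unit: kg: 1, m: 1, s: -2
SI base units of force: kg·m/s²

The claimed units kg·m/s² match the derived units, so the claim is correct.

Answer: Yes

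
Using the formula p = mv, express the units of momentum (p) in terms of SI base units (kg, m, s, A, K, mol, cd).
Units of each symbol in p = mv:
  m (mass): kg
  v (velocity): m/s

Multiplying the contributions: [kg] · [m/s]
Adding exponents of each base unit: kg: 1, m: 1, s: -1
SI base units of momentum: kg·m/s

Answer: kg·m/s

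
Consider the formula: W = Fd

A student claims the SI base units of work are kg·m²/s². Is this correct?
Units of each symbol in W = Fd:
  F (force): kg·m/s²
  d (displacement): m

Multiplying the contributions: [kg·m/s²] · [m]
Adding exponents of each base unit: kg: 1, m: 2, s: -2
SI base units of work: kg·m²/s²

The claimed units kg·m²/s² match the derived units, so the claim is correct.

Answer: Yes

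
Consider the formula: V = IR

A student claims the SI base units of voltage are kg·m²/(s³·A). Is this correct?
Units of each symbol in V = IR:
  I (current): A
  R (resistance, in ohms): kg·m²/(s³·A²)

Multiplying the contributions: [A] · [kg·m²/(s³·A²)]
Adding exponents of each base unit: kg: 1, m: 2, s: -3, A: -1
SI base units of voltage: kg·m²/(s³·A)

The claimed units kg·m²/(s³·A) match the derived units, so the claim is correct.

Answer: Yes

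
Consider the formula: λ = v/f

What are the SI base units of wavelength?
Units of each symbol in λ = v/f:
  v (wave speed): m/s
  f (frequency): 1/s  → in the denominator, contributes s

Multiplying the contributions: [m/s] · [s]
Adding exponents of each base unit: m: 1
SI base units of wavelength: m

Answer: m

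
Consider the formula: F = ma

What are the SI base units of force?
Units of each symbol in F = ma:
  m (mass): kg
  a (acceleration): m/s²

Multiplying the contributions: [kg] · [m/s²]
Adding exponents of each base unit: kg: 1, m: 1, s: -2
SI base units of force: kg·m/s²

Answer: kg·m/s²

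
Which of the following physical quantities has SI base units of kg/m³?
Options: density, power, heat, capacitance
Checking the SI base units of each option:
  density (ρ = m/V): kg/m³  ✓ matches
  power (P = W/t): kg·m²/s³  ✗
  heat (Q = mcΔT): kg·m²/s²  ✗
  capacitance (C = Q/V): s⁴·A²/(kg·m²)  ✗

Only density has units kg/m³.

Answer: density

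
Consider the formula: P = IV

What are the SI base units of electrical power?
Units of each symbol in P = IV:
  I (current): A
  V (voltage, in volts): kg·m²/(s³·A)

Multiplying the contributions: [A] · [kg·m²/(s³·A)]
Adding exponents of each base unit: kg: 1, m: 2, s: -3
SI base units of electrical power: kg·m²/s³

Answer: kg·m²/s³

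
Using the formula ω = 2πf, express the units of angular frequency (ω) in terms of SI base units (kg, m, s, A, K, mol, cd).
Units of each symbol in ω = 2πf:
  f (frequency): 1/s
  The factor 2π is dimensionless.

Multiplying the contributions: [1/s]
Adding exponents of each base unit: s: -1
SI base units of angular frequency: 1/s

Answer: 1/s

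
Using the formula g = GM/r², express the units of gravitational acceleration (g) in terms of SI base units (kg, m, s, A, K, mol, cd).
Units of each symbol in g = GM/r²:
  G (gravitational constant): m³/(kg·s²)
  M (mass): kg
  r (distance): m  → to the power 2 in the denominator, contributes 1/m²

Multiplying the contributions: [m³/(kg·s²)] · [kg] · [1/m²]
Adding exponents of each base unit: m: 1, s: -2
SI base units of gravitational acceleration: m/s²

Answer: m/s²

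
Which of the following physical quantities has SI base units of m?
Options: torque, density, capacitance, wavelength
Checking the SI base units of each option:
  torque (τ = Fr): kg·m²/s²  ✗
  density (ρ = m/V): kg/m³  ✗
  capacitance (C = Q/V): s⁴·A²/(kg·m²)  ✗
  wavelength (λ = v/f): m  ✓ matches

Only wavelength has units m.

Answer: wavelength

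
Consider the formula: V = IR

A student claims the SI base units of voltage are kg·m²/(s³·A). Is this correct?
Units of each symbol in V = IR:
  I (current): A
  R (resistance, in ohms): kg·m²/(s³·A²)

Multiplying the contributions: [A] · [kg·m²/(s³·A²)]
Adding exponents of each base unit: kg: 1, m: 2, s: -3, A: -1
SI base units of voltage: kg·m²/(s³·A)

The claimed units kg·m²/(s³·A) match the derived units, so the claim is correct.

Answer: Yes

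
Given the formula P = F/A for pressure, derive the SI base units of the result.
Units of each symbol in P = F/A:
  F (force): kg·m/s²
  A (area): m²  → in the denominator, contributes 1/m²

Multiplying the contributions: [kg·m/s²] · [1/m²]
Adding exponents of each base unit: kg: 1, m: -1, s: -2
SI base units of pressure: kg/(m·s²)

Answer: kg/(m·s²)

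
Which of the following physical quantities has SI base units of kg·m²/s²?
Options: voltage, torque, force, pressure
Checking the SI base units of each option:
  voltage (V = IR): kg·m²/(s³·A)  ✗
  torque (τ = Fr): kg·m²/s²  ✓ matches
  force (F = ma): kg·m/s²  ✗
  pressure (P = F/A): kg/(m·s²)  ✗

Only torque has units kg·m²/s².

Answer: torque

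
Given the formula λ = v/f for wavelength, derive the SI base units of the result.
Units of each symbol in λ = v/f:
  v (wave speed): m/s
  f (frequency): 1/s  → in the denominator, contributes s

Multiplying the contributions: [m/s] · [s]
Adding exponents of each base unit: m: 1
SI base units of wavelength: m

Answer: m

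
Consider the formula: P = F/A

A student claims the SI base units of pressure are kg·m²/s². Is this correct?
Units of each symbol in P = F/A:
  F (force): kg·m/s²
  A (area): m²  → in the denominator, contributes 1/m²

Multiplying the contributions: [kg·m/s²] · [1/m²]
Adding exponents of each base unit: kg: 1, m: -1, s: -2
SI base units of pressure: kg/(m·s²)

The claimed units kg·m²/s² (exponents kg: 1, m: 2, s: -2) do not match the derived units kg/(m·s²) (exponents kg: 1, m: -1, s: -2), so the claim is incorrect.

Answer: No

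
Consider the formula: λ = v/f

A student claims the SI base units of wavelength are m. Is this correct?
Units of each symbol in λ = v/f:
  v (wave speed): m/s
  f (frequency): 1/s  → in the denominator, contributes s

Multiplying the contributions: [m/s] · [s]
Adding exponents of each base unit: m: 1
SI base units of wavelength: m

The claimed units m match the derived units, so the claim is correct.

Answer: Yes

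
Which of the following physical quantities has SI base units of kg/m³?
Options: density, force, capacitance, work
Checking the SI base units of each option:
  density (ρ = m/V): kg/m³  ✓ matches
  force (F = ma): kg·m/s²  ✗
  capacitance (C = Q/V): s⁴·A²/(kg·m²)  ✗
  work (W = Fd): kg·m²/s²  ✗

Only density has units kg/m³.

Answer: density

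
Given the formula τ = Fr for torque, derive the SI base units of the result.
Units of each symbol in τ = Fr:
  F (force): kg·m/s²
  r (lever arm): m

Multiplying the contributions: [kg·m/s²] · [m]
Adding exponents of each base unit: kg: 1, m: 2, s: -2
SI base units of torque: kg·m²/s²

Answer: kg·m²/s²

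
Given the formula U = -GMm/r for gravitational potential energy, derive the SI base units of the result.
Units of each symbol in U = -GMm/r:
  G (gravitational constant): m³/(kg·s²)
  M (mass): kg
  m (mass): kg
  r (distance): m  → in the denominator, contributes 1/m
  The minus sign does not affect the units.

Multiplying the contributions: [m³/(kg·s²)] · [kg] · [kg] · [1/m]
Adding exponents of each base unit: kg: 1, m: 2, s: -2
SI base units of gravitational potential energy: kg·m²/s²

Answer: kg·m²/s²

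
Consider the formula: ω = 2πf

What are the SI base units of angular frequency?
Units of each symbol in ω = 2πf:
  f (frequency): 1/s
  The factor 2π is dimensionless.

Multiplying the contributions: [1/s]
Adding exponents of each base unit: s: -1
SI base units of angular frequency: 1/s

Answer: 1/s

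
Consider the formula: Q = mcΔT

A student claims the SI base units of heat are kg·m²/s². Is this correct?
Units of each symbol in Q = mcΔT:
  m (mass): kg
  c (specific heat capacity, in J/(kg·K)): m²/(s²·K)
  ΔT (temperature change): K

Multiplying the contributions: [kg] · [m²/(s²·K)] · [K]
Adding exponents of each base unit: kg: 1, m: 2, s: -2
SI base units of heat: kg·m²/s²

The claimed units kg·m²/s² match the derived units, so the claim is correct.

Answer: Yes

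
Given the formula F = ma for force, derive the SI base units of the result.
Units of each symbol in F = ma:
  m (mass): kg
  a (acceleration): m/s²

Multiplying the contributions: [kg] · [m/s²]
Adding exponents of each base unit: kg: 1, m: 1, s: -2
SI base units of force: kg·m/s²

Answer: kg·m/s²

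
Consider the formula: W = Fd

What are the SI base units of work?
Units of each symbol in W = Fd:
  F (force): kg·m/s²
  d (displacement): m

Multiplying the contributions: [kg·m/s²] · [m]
Adding exponents of each base unit: kg: 1, m: 2, s: -2
SI base units of work: kg·m²/s²

Answer: kg·m²/s²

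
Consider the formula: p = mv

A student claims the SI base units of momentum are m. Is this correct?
Units of each symbol in p = mv:
  m (mass): kg
  v (velocity): m/s

Multiplying the contributions: [kg] · [m/s]
Adding exponents of each base unit: kg: 1, m: 1, s: -1
SI base units of momentum: kg·m/s

The claimed units m (exponents m: 1) do not match the derived units kg·m/s (exponents kg: 1, m: 1, s: -1), so the claim is incorrect.

Answer: No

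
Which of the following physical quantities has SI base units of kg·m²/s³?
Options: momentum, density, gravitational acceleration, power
Checking the SI base units of each option:
  momentum (p = mv): kg·m/s  ✗
  density (ρ = m/V): kg/m³  ✗
  gravitational acceleration (g = GM/r²): m/s²  ✗
  power (P = W/t): kg·m²/s³  ✓ matches

Only power has units kg·m²/s³.

Answer: power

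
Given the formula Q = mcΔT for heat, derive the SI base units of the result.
Units of each symbol in Q = mcΔT:
  m (mass): kg
  c (specific heat capacity, in J/(kg·K)): m²/(s²·K)
  ΔT (temperature change): K

Multiplying the contributions: [kg] · [m²/(s²·K)] · [K]
Adding exponents of each base unit: kg: 1, m: 2, s: -2
SI base units of heat: kg·m²/s²

Answer: kg·m²/s²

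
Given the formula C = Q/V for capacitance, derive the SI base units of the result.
Units of each symbol in C = Q/V:
  Q (charge, in coulombs): s·A
  V (voltage, in volts): kg·m²/(s³·A)  → in the denominator, contributes s³·A/(kg·m²)

Multiplying the contributions: [s·A] · [s³·A/(kg·m²)]
Adding exponents of each base unit: kg: -1, m: -2, s: 4, A: 2
SI base units of capacitance: s⁴·A²/(kg·m²)

Answer: s⁴·A²/(kg·m²)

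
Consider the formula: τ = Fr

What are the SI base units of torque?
Units of each symbol in τ = Fr:
  F (force): kg·m/s²
  r (lever arm): m

Multiplying the contributions: [kg·m/s²] · [m]
Adding exponents of each base unit: kg: 1, m: 2, s: -2
SI base units of torque: kg·m²/s²

Answer: kg·m²/s²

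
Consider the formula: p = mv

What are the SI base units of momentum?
Units of each symbol in p = mv:
  m (mass): kg
  v (velocity): m/s

Multiplying the contributions: [kg] · [m/s]
Adding exponents of each base unit: kg: 1, m: 1, s: -1
SI base units of momentum: kg·m/s

Answer: kg·m/s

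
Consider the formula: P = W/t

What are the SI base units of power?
Units of each symbol in P = W/t:
  W (work): kg·m²/s²
  t (time): s  → in the denominator, contributes 1/s

Multiplying the contributions: [kg·m²/s²] · [1/s]
Adding exponents of each base unit: kg: 1, m: 2, s: -3
SI base units of power: kg·m²/s³

Answer: kg·m²/s³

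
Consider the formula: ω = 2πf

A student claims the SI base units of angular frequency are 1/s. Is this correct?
Units of each symbol in ω = 2πf:
  f (frequency): 1/s
  The factor 2π is dimensionless.

Multiplying the contributions: [1/s]
Adding exponents of each base unit: s: -1
SI base units of angular frequency: 1/s

The claimed units 1/s match the derived units, so the claim is correct.

Answer: Yes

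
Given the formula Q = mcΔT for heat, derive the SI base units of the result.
Units of each symbol in Q = mcΔT:
  m (mass): kg
  c (specific heat capacity, in J/(kg·K)): m²/(s²·K)
  ΔT (temperature change): K

Multiplying the contributions: [kg] · [m²/(s²·K)] · [K]
Adding exponents of each base unit: kg: 1, m: 2, s: -2
SI base units of heat: kg·m²/s²

Answer: kg·m²/s²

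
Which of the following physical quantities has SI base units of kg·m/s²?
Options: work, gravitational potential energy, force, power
Checking the SI base units of each option:
  work (W = Fd): kg·m²/s²  ✗
  gravitational potential energy (U = -GMm/r): kg·m²/s²  ✗
  force (F = ma): kg·m/s²  ✓ matches
  power (P = W/t): kg·m²/s³  ✗

Only force has units kg·m/s².

Answer: force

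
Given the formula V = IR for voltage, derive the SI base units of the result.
Units of each symbol in V = IR:
  I (current): A
  R (resistance, in ohms): kg·m²/(s³·A²)

Multiplying the contributions: [A] · [kg·m²/(s³·A²)]
Adding exponents of each base unit: kg: 1, m: 2, s: -3, A: -1
SI base units of voltage: kg·m²/(s³·A)

Answer: kg·m²/(s³·A)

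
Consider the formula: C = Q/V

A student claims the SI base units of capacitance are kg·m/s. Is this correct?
Units of each symbol in C = Q/V:
  Q (charge, in coulombs): s·A
  V (voltage, in volts): kg·m²/(s³·A)  → in the denominator, contributes s³·A/(kg·m²)

Multiplying the contributions: [s·A] · [s³·A/(kg·m²)]
Adding exponents of each base unit: kg: -1, m: -2, s: 4, A: 2
SI base units of capacitance: s⁴·A²/(kg·m²)

The claimed units kg·m/s (exponents kg: 1, m: 1, s: -1) do not match the derived units s⁴·A²/(kg·m²) (exponents kg: -1, m: -2, s: 4, A: 2), so the claim is incorrect.

Answer: No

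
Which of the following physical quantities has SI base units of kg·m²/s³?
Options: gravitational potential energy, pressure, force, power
Checking the SI base units of each option:
  gravitational potential energy (U = -GMm/r): kg·m²/s²  ✗
  pressure (P = F/A): kg/(m·s²)  ✗
  force (F = ma): kg·m/s²  ✗
  power (P = W/t): kg·m²/s³  ✓ matches

Only power has units kg·m²/s³.

Answer: power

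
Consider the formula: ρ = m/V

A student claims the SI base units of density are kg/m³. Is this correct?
Units of each symbol in ρ = m/V:
  m (mass): kg
  V (volume): m³  → in the denominator, contributes 1/m³

Multiplying the contributions: [kg] · [1/m³]
Adding exponents of each base unit: kg: 1, m: -3
SI base units of density: kg/m³

The claimed units kg/m³ match the derived units, so the claim is correct.

Answer: Yes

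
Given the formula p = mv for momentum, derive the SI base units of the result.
Units of each symbol in p = mv:
  m (mass): kg
  v (velocity): m/s

Multiplying the contributions: [kg] · [m/s]
Adding exponents of each base unit: kg: 1, m: 1, s: -1
SI base units of momentum: kg·m/s

Answer: kg·m/s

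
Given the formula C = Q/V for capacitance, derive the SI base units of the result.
Units of each symbol in C = Q/V:
  Q (charge, in coulombs): s·A
  V (voltage, in volts): kg·m²/(s³·A)  → in the denominator, contributes s³·A/(kg·m²)

Multiplying the contributions: [s·A] · [s³·A/(kg·m²)]
Adding exponents of each base unit: kg: -1, m: -2, s: 4, A: 2
SI base units of capacitance: s⁴·A²/(kg·m²)

Answer: s⁴·A²/(kg·m²)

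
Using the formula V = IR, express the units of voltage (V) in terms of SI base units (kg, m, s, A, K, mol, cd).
Units of each symbol in V = IR:
  I (current): A
  R (resistance, in ohms): kg·m²/(s³·A²)

Multiplying the contributions: [A] · [kg·m²/(s³·A²)]
Adding exponents of each base unit: kg: 1, m: 2, s: -3, A: -1
SI base units of voltage: kg·m²/(s³·A)

Answer: kg·m²/(s³·A)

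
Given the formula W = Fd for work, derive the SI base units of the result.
Units of each symbol in W = Fd:
  F (force): kg·m/s²
  d (displacement): m

Multiplying the contributions: [kg·m/s²] · [m]
Adding exponents of each base unit: kg: 1, m: 2, s: -2
SI base units of work: kg·m²/s²

Answer: kg·m²/s²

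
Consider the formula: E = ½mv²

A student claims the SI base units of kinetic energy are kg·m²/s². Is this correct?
Units of each symbol in E = ½mv²:
  m (mass): kg
  v (speed): m/s  → to the power 2, contributes m²/s²
  The factor ½ is dimensionless.

Multiplying the contributions: [kg] · [m²/s²]
Adding exponents of each base unit: kg: 1, m: 2, s: -2
SI base units of kinetic energy: kg·m²/s²

The claimed units kg·m²/s² match the derived units, so the claim is correct.

Answer: Yes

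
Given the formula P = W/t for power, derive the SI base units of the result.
Units of each symbol in P = W/t:
  W (work): kg·m²/s²
  t (time): s  → in the denominator, contributes 1/s

Multiplying the contributions: [kg·m²/s²] · [1/s]
Adding exponents of each base unit: kg: 1, m: 2, s: -3
SI base units of power: kg·m²/s³

Answer: kg·m²/s³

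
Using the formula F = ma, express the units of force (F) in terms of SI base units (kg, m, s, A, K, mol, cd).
Units of each symbol in F = ma:
  m (mass): kg
  a (acceleration): m/s²

Multiplying the contributions: [kg] · [m/s²]
Adding exponents of each base unit: kg: 1, m: 1, s: -2
SI base units of force: kg·m/s²

Answer: kg·m/s²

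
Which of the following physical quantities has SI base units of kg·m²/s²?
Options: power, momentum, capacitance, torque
Checking the SI base units of each option:
  power (P = W/t): kg·m²/s³  ✗
  momentum (p = mv): kg·m/s  ✗
  capacitance (C = Q/V): s⁴·A²/(kg·m²)  ✗
  torque (τ = Fr): kg·m²/s²  ✓ matches

Only torque has units kg·m²/s².

Answer: torque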